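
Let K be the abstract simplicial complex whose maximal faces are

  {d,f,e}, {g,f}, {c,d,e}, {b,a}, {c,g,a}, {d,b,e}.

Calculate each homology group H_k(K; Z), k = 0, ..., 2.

H_0 ≅ Z,  H_1 ≅ Z^2,  H_2 = 0.

Fix the vertex order a < b < c < d < e < f < g and write every simplex with vertices in increasing order. Then dim K = 2 and the simplices of K are:

  0-simplices (7): a, b, c, d, e, f, g
  1-simplices (12): ab, ac, ag, bd, be, cd, ce, cg, de, df, ef, fg
  2-simplices (4): acg, bde, cde, def

giving chain groups C_0 ≅ Z^7, C_1 ≅ Z^12, C_2 ≅ Z^4.

The boundary map ∂_1: C_1 → C_0 maps an edge to its endpoints' difference, ∂[p,q] = q − p.
The resulting 7×12 matrix has rank 6, and its Smith normal form has invariant factors (1,1,1,1,1,1).

The boundary map ∂_2: C_2 → C_1 sends each 2-simplex [p,q,r] to [q,r] − [p,r] + [p,q]. For instance
  ∂bde = de − be + bd,
  ∂acg = cg − ag + ac.
The 12×4 boundary matrix has rank 4 and Smith normal form diag(1,1,1,1).

From H_k ≅ ker(∂_k) / im(∂_{k+1}) we obtain:

  H_0: rank C_0 − rank ∂_1 = 7 − 6 = 1, and the invariant factors of ∂_1 are all 1, so H_0 = Z.
  H_1: rank ker ∂_1 − rank ∂_2 = (12 − 6) − 4 = 2, and the invariant factors of ∂_2 are all 1, so H_1 = Z^2.
  H_2: rank ker ∂_2 − rank ∂_3 = (4 − 4) − 0 = 0, and there is no ∂_3, so H_2 = 0.

As a check, the Euler characteristic is 7 − 12 + 4 = -1, which agrees with 1 − 2 + 0 = -1.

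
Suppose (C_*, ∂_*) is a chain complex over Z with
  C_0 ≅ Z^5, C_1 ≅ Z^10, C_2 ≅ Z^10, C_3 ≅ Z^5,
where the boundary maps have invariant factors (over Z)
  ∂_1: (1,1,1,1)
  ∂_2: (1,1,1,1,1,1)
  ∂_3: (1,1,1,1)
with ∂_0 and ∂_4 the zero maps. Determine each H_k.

H_0: b_0 = 5 − 0 − 4 = 1; torsion from ∂_1 factors > 1: none. So H_0 = Z.
H_1: b_1 = 10 − 4 − 6 = 0; torsion from ∂_2 factors > 1: none. So H_1 = 0.
H_2: b_2 = 10 − 6 − 4 = 0; torsion from ∂_3 factors > 1: none. So H_2 = 0.
H_3: b_3 = 5 − 4 − 0 = 1; torsion from ∂_4 factors > 1: none. So H_3 = Z.

H_0 = Z,  H_1 = 0,  H_2 = 0,  H_3 = Z.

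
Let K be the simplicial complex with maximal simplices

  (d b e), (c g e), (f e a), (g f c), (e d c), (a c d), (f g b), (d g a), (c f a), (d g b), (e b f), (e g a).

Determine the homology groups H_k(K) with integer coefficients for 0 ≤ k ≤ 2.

We work with the vertex ordering a < b < c < d < e < f < g. The simplices of K, each written with vertices in increasing order, are:

  0-simplices (7): a, b, c, d, e, f, g
  1-simplices (18): ac, ad, ae, af, ag, bd, be, bf, bg, cd, ce, cf, cg, de, dg, ef, eg, fg
  2-simplices (12): acd, acf, adg, aef, aeg, bde, bdg, bef, bfg, cde, ceg, cfg

Hence C_0 ≅ Z^7, C_1 ≅ Z^18, C_2 ≅ Z^12.

The boundary map ∂_1: C_1 → C_0 sends each edge [p,q] (with p < q) to q − p.
The 7×18 boundary matrix has rank 6 and Smith normal form diag(1,1,1,1,1,1).

Boundary ∂_2: C_2 → C_1 acts by ∂[p,q,r] = [q,r] − [p,r] + [p,q]. For instance
  ∂bef = ef − bf + be,
  ∂adg = dg − ag + ad.
The resulting 18×12 matrix has rank 12, and its Smith normal form has invariant factors (1,1,1,1,1,1,1,1,1,1,1,2).

Reading off H_k = ker ∂_k / im ∂_{k+1}:

  H_0: rank C_0 − rank ∂_1 = 7 − 6 = 1, and the invariant factors of ∂_1 are all 1, so H_0 = Z.
  H_1: rank ker ∂_1 − rank ∂_2 = (18 − 6) − 12 = 0, and ∂_2 has invariant factor 2 > 1, so H_1 = Z/2.
  H_2: rank ker ∂_2 − rank ∂_3 = (12 − 12) − 0 = 0, and there is no ∂_3, so H_2 = 0.

H_0 ≅ Z,  H_1 ≅ Z/2,  H_2 = 0.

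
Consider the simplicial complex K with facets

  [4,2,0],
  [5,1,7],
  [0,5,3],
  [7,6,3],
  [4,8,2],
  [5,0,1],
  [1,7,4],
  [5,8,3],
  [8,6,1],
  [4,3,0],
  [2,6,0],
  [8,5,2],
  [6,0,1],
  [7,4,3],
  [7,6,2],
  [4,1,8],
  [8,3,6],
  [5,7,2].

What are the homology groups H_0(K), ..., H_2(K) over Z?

H_0 ≅ Z,  H_1 ≅ Z^2,  H_2 ≅ Z.

Fix the vertex order 0 < 1 < 2 < 3 < 4 < 5 < 6 < 7 < 8 and write every simplex with vertices in increasing order. Then dim K = 2 and the simplices of K are:

  0-simplices (9): [0], [1], [2], [3], [4], [5], [6], [7], [8]
  1-simplices (27): (27 of them)
  2-simplices (18): [0,1,5], [0,1,6], [0,2,4], [0,2,6], [0,3,4], [0,3,5], [1,4,7], [1,4,8], [1,5,7], [1,6,8], [2,4,8], [2,5,7], [2,5,8], [2,6,7], [3,4,7], [3,5,8], [3,6,7], [3,6,8]

giving chain groups C_0 ≅ Z^9, C_1 ≅ Z^27, C_2 ≅ Z^18.

∂_1: C_1 → C_0 is given by ∂[p,q] = [q] − [p]. For instance
  ∂[1,7] = [7] − [1].
As a 9×27 matrix over Z this has rank 8, with invariant factors (1,1,1,1,1,1,1,1).

∂_2: C_2 → C_1 sends each 2-simplex [p,q,r] to [q,r] − [p,r] + [p,q]. For instance
  ∂[0,1,6] = [1,6] − [0,6] + [0,1],
  ∂[1,4,7] = [4,7] − [1,7] + [1,4].
This gives a 27×18 integer matrix of rank 17; reducing to Smith normal form yields diagonal entries (1,1,1,1,1,1,1,1,1,1,1,1,1,1,1,1,1).

From H_k ≅ ker(∂_k) / im(∂_{k+1}) we obtain:

  H_0: rank C_0 − rank ∂_1 = 9 − 8 = 1, and the invariant factors of ∂_1 are all 1, so H_0 = Z.
  H_1: rank ker ∂_1 − rank ∂_2 = (27 − 8) − 17 = 2, and the invariant factors of ∂_2 are all 1, so H_1 = Z^2.
  H_2: rank ker ∂_2 − rank ∂_3 = (18 − 17) − 0 = 1, and there is no ∂_3, so H_2 = Z.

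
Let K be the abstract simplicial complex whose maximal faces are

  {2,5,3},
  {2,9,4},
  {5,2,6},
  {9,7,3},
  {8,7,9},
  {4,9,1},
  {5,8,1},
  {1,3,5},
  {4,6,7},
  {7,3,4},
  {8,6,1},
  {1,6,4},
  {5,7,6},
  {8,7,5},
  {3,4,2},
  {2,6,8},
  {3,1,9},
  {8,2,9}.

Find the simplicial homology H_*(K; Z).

H_0 ≅ Z,  H_1 ≅ Z ⊕ Z/2Z,  H_2 = 0.

We work with the vertex ordering 1 < 2 < 3 < 4 < 5 < 6 < 7 < 8 < 9. The simplices of K, each written with vertices in increasing order, are:

  0-simplices (9): [1], [2], [3], [4], [5], [6], [7], [8], [9]
  1-simplices (27): (27 of them)
  2-simplices (18): [1,3,5], [1,3,9], [1,4,6], [1,4,9], [1,5,8], [1,6,8], [2,3,4], [2,3,5], [2,4,9], [2,5,6], [2,6,8], [2,8,9], [3,4,7], [3,7,9], [4,6,7], [5,6,7], [5,7,8], [7,8,9]

giving chain groups C_0 ≅ Z^9, C_1 ≅ Z^27, C_2 ≅ Z^18.

The boundary map ∂_1: C_1 → C_0 is given by ∂[p,q] = [q] − [p].
This gives a 9×27 integer matrix of rank 8; reducing to Smith normal form yields diagonal entries (1,1,1,1,1,1,1,1).

∂_2: C_2 → C_1 acts by ∂[p,q,r] = [q,r] − [p,r] + [p,q]. For instance
  ∂[2,8,9] = [8,9] − [2,9] + [2,8],
  ∂[7,8,9] = [8,9] − [7,9] + [7,8].
The 27×18 boundary matrix has rank 18 and Smith normal form diag(1,1,1,1,1,1,1,1,1,1,1,1,1,1,1,1,1,2).

Reading off H_k = ker ∂_k / im ∂_{k+1}:

  H_0: rank C_0 − rank ∂_1 = 9 − 8 = 1, and the invariant factors of ∂_1 are all 1, so H_0 = Z.
  H_1: rank ker ∂_1 − rank ∂_2 = (27 − 8) − 18 = 1, and ∂_2 has invariant factor 2 > 1, so H_1 = Z ⊕ Z/2Z.
  H_2: rank ker ∂_2 − rank ∂_3 = (18 − 18) − 0 = 0, and there is no ∂_3, so H_2 = 0.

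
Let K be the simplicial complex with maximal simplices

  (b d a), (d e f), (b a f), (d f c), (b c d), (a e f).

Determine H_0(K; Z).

Order the vertices as a < b < c < d < e < f. Listing each simplex with vertices in this order, K has dimension 2 with simplices:

  0-simplices (6): a, b, c, d, e, f
  1-simplices (12): ab, ad, ae, af, bc, bd, bf, cd, cf, de, df, ef
  2-simplices (6): abd, abf, aef, bcd, cdf, def

so the chain groups are C_0 ≅ Z^6, C_1 ≅ Z^12, C_2 ≅ Z^6.

Boundary ∂_1: C_1 → C_0 maps an edge to its endpoints' difference, ∂[p,q] = q − p. For instance
  ∂ab = b − a.
The 6×12 boundary matrix has rank 5 and Smith normal form diag(1,1,1,1,1).

Boundary ∂_2: C_2 → C_1 maps a triangle to the signed sum of its edges. For instance
  ∂def = ef − df + de,
  ∂bcd = cd − bd + bc.
This gives a 12×6 integer matrix of rank 6; reducing to Smith normal form yields diagonal entries (1,1,1,1,1,1).

Computing H_k = (kernel of ∂_k) / (image of ∂_{k+1}):

  H_0: rank C_0 − rank ∂_1 = 6 − 5 = 1, and the invariant factors of ∂_1 are all 1, so H_0 ≅ Z.

(K is a triangulation of the cylinder S^1 x I.)

H_0 = Z.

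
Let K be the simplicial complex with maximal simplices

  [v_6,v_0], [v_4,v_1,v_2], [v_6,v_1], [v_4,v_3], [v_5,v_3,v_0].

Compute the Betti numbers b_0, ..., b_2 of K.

We work with the vertex ordering v_0 < v_1 < v_2 < v_3 < v_4 < v_5 < v_6. The simplices of K, each written with vertices in increasing order, are:

  0-simplices (7): [v_0], [v_1], [v_2], [v_3], [v_4], [v_5], [v_6]
  1-simplices (9): [v_0,v_3], [v_0,v_5], [v_0,v_6], [v_1,v_2], [v_1,v_4], [v_1,v_6], [v_2,v_4], [v_3,v_4], [v_3,v_5]
  2-simplices (2): [v_0,v_3,v_5], [v_1,v_2,v_4]

giving chain groups C_0 ≅ Z^7, C_1 ≅ Z^9, C_2 ≅ Z^2.

The boundary map ∂_1: C_1 → C_0 maps an edge to its endpoints' difference, ∂[p,q] = q − p. For instance
  ∂[v_0,v_6] = [v_6] − [v_0].
As a 7×9 matrix over Z this has rank 6, with invariant factors (1,1,1,1,1,1).

The boundary map ∂_2: C_2 → C_1 sends each 2-simplex [p,q,r] to [q,r] − [p,r] + [p,q]. For instance
  ∂[v_1,v_2,v_4] = [v_2,v_4] − [v_1,v_4] + [v_1,v_2],
  ∂[v_0,v_3,v_5] = [v_3,v_5] − [v_0,v_5] + [v_0,v_3].
This gives a 9×2 integer matrix of rank 2; reducing to Smith normal form yields diagonal entries (1,1).

Computing H_k = (kernel of ∂_k) / (image of ∂_{k+1}):

  H_0: rank C_0 − rank ∂_1 = 7 − 6 = 1, and the invariant factors of ∂_1 are all 1, so H_0 = Z.
  H_1: rank ker ∂_1 − rank ∂_2 = (9 − 6) − 2 = 1, and the invariant factors of ∂_2 are all 1, so H_1 = Z.
  H_2: rank ker ∂_2 − rank ∂_3 = (2 − 2) − 0 = 0, and there is no ∂_3, so H_2 = 0.

As a check, the Euler characteristic is 7 − 9 + 2 = 0, which agrees with 1 − 1 + 0 = 0.

Hence the Betti numbers are b_0 = 1, b_1 = 1, b_2 = 0.

b_0 = 1, b_1 = 1, b_2 = 0.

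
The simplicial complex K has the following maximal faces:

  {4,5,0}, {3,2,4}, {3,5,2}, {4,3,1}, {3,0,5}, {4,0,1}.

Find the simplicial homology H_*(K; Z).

K has 6 vertices, 12 edges, 6 triangles.
rank ∂_0 = 0, rank ∂_1 = 5 ⇒ b_0 = 6 − 0 − 5 = 1; all invariant factors of ∂_1 are 1 so no torsion. So H_0 = Z.
rank ∂_1 = 5, rank ∂_2 = 6 ⇒ b_1 = 12 − 5 − 6 = 1; all invariant factors of ∂_2 are 1 so no torsion. So H_1 = Z.
rank ∂_2 = 6, rank ∂_3 = 0 ⇒ b_2 = 6 − 6 − 0 = 0. So H_2 = 0.

H_0 ≅ Z,  H_1 ≅ Z,  H_2 = 0.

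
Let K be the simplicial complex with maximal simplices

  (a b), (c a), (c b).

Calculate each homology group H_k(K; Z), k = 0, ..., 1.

H_0 ≅ Z,  H_1 ≅ Z.

K has 3 vertices, 3 edges.
rank ∂_0 = 0, rank ∂_1 = 2 ⇒ b_0 = 3 − 0 − 2 = 1; all invariant factors of ∂_1 are 1 so no torsion. So H_0 ≅ Z.
rank ∂_1 = 2, rank ∂_2 = 0 ⇒ b_1 = 3 − 2 − 0 = 1. So H_1 ≅ Z.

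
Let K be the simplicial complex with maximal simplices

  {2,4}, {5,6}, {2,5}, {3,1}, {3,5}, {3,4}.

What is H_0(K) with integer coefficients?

Take the total order 1 < 2 < 3 < 4 < 5 < 6 on the vertex set. Then K (dimension 1) consists of the simplices:

  0-simplices (6): [1], [2], [3], [4], [5], [6]
  1-simplices (6): [1,3], [2,4], [2,5], [3,4], [3,5], [5,6]

giving chain groups C_0 ≅ Z^6, C_1 ≅ Z^6.

∂_1: C_1 → C_0 sends each edge [p,q] (with p < q) to q − p. For instance
  ∂[2,5] = [5] − [2].
The 6×6 boundary matrix has rank 5 and Smith normal form diag(1,1,1,1,1).

Computing H_k = (kernel of ∂_k) / (image of ∂_{k+1}):

  H_0: rank C_0 − rank ∂_1 = 6 − 5 = 1, and the invariant factors of ∂_1 are all 1, so H_0 ≅ Z.

H_0 ≅ Z.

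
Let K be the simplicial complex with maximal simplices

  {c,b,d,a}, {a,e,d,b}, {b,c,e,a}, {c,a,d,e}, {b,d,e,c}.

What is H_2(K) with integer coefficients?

H_2 = 0.

We work with the vertex ordering a < b < c < d < e. The simplices of K, each written with vertices in increasing order, are:

  0-simplices (5): a, b, c, d, e
  1-simplices (10): ab, ac, ad, ae, bc, bd, be, cd, ce, de
  2-simplices (10): abc, abd, abe, acd, ace, ade, bcd, bce, bde, cde
  3-simplices (5): abcd, abce, abde, acde, bcde

Hence C_0 ≅ Z^5, C_1 ≅ Z^10, C_2 ≅ Z^10, C_3 ≅ Z^5.

The boundary map ∂_1: C_1 → C_0 is given by ∂[p,q] = [q] − [p].
The 5×10 boundary matrix has rank 4 and Smith normal form diag(1,1,1,1).

The boundary map ∂_2: C_2 → C_1 acts by ∂[p,q,r] = [q,r] − [p,r] + [p,q]. For instance
  ∂bce = ce − be + bc,
  ∂abe = be − ae + ab.
The resulting 10×10 matrix has rank 6, and its Smith normal form has invariant factors (1,1,1,1,1,1).

Boundary ∂_3: C_3 → C_2 sends each 3-simplex σ to the alternating sum Σ_i (−1)^i (σ with its i-th vertex removed). For instance
  ∂abde = bde − ade + abe − abd,
  ∂abcd = bcd − acd + abd − abc.
This gives a 10×5 integer matrix of rank 4; reducing to Smith normal form yields diagonal entries (1,1,1,1).

From H_k ≅ ker(∂_k) / im(∂_{k+1}) we obtain:

  H_2: rank ker ∂_2 − rank ∂_3 = (10 − 6) − 4 = 0, and the invariant factors of ∂_3 are all 1, so H_2 = 0.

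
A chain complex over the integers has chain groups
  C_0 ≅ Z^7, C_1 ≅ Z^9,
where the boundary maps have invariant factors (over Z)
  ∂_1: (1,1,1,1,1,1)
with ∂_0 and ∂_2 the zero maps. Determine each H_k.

H_0: b_0 = 7 − 0 − 6 = 1; torsion from ∂_1 factors > 1: none. So H_0 = Z.
H_1: b_1 = 9 − 6 − 0 = 3; torsion from ∂_2 factors > 1: none. So H_1 = Z^3.

H_0 = Z,  H_1 = Z^3.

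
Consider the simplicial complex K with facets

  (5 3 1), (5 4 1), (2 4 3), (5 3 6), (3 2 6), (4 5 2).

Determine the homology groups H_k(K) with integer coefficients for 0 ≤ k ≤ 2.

We work with the vertex ordering 1 < 2 < 3 < 4 < 5 < 6. The simplices of K, each written with vertices in increasing order, are:

  0-simplices (6): [1], [2], [3], [4], [5], [6]
  1-simplices (12): [1,3], [1,4], [1,5], [2,3], [2,4], [2,5], [2,6], [3,4], [3,5], [3,6], [4,5], [5,6]
  2-simplices (6): [1,3,5], [1,4,5], [2,3,4], [2,3,6], [2,4,5], [3,5,6]

so the chain groups are C_0 ≅ Z^6, C_1 ≅ Z^12, C_2 ≅ Z^6.

The boundary map ∂_1: C_1 → C_0 maps an edge to its endpoints' difference, ∂[p,q] = q − p.
The 6×12 boundary matrix has rank 5 and Smith normal form diag(1,1,1,1,1).

Boundary ∂_2: C_2 → C_1 acts by ∂[p,q,r] = [q,r] − [p,r] + [p,q]. For instance
  ∂[2,3,4] = [3,4] − [2,4] + [2,3],
  ∂[2,3,6] = [3,6] − [2,6] + [2,3].
The 12×6 boundary matrix has rank 6 and Smith normal form diag(1,1,1,1,1,1).

Reading off H_k = ker ∂_k / im ∂_{k+1}:

  H_0: rank C_0 − rank ∂_1 = 6 − 5 = 1, and the invariant factors of ∂_1 are all 1, so H_0 = Z.
  H_1: rank ker ∂_1 − rank ∂_2 = (12 − 5) − 6 = 1, and the invariant factors of ∂_2 are all 1, so H_1 = Z.
  H_2: rank ker ∂_2 − rank ∂_3 = (6 − 6) − 0 = 0, and there is no ∂_3, so H_2 = 0.

As a check, the Euler characteristic is 6 − 12 + 6 = 0, which agrees with 1 − 1 + 0 = 0.

H_0 ≅ Z,  H_1 ≅ Z,  H_2 = 0.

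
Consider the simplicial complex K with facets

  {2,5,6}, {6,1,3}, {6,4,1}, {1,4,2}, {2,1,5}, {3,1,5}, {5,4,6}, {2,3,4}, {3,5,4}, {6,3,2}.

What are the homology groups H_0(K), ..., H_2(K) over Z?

We work with the vertex ordering 1 < 2 < 3 < 4 < 5 < 6. The simplices of K, each written with vertices in increasing order, are:

  0-simplices (6): [1], [2], [3], [4], [5], [6]
  1-simplices (15): [1,2], [1,3], [1,4], [1,5], [1,6], [2,3], [2,4], [2,5], [2,6], [3,4], [3,5], [3,6], [4,5], [4,6], [5,6]
  2-simplices (10): [1,2,4], [1,2,5], [1,3,5], [1,3,6], [1,4,6], [2,3,4], [2,3,6], [2,5,6], [3,4,5], [4,5,6]

Hence C_0 ≅ Z^6, C_1 ≅ Z^15, C_2 ≅ Z^10.

The boundary map ∂_1: C_1 → C_0 sends each edge [p,q] (with p < q) to q − p.
As a 6×15 matrix over Z this has rank 5, with invariant factors (1,1,1,1,1).

The boundary map ∂_2: C_2 → C_1 maps a triangle to the signed sum of its edges. For instance
  ∂[3,4,5] = [4,5] − [3,5] + [3,4],
  ∂[1,2,4] = [2,4] − [1,4] + [1,2].
This gives a 15×10 integer matrix of rank 10; reducing to Smith normal form yields diagonal entries (1,1,1,1,1,1,1,1,1,2).

From H_k ≅ ker(∂_k) / im(∂_{k+1}) we obtain:

  H_0: rank C_0 − rank ∂_1 = 6 − 5 = 1, and the invariant factors of ∂_1 are all 1, so H_0 = Z.
  H_1: rank ker ∂_1 − rank ∂_2 = (15 − 5) − 10 = 0, and ∂_2 has invariant factor 2 > 1, so H_1 = Z/2.
  H_2: rank ker ∂_2 − rank ∂_3 = (10 − 10) − 0 = 0, and there is no ∂_3, so H_2 = 0.

H_0 = Z,  H_1 = Z/2,  H_2 = 0.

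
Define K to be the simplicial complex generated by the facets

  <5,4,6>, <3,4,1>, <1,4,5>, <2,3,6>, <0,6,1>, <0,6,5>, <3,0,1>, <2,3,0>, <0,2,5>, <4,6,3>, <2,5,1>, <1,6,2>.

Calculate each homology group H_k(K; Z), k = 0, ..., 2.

Take the total order 0 < 1 < 2 < 3 < 4 < 5 < 6 on the vertex set. Then K (dimension 2) consists of the simplices:

  0-simplices (7): [0], [1], [2], [3], [4], [5], [6]
  1-simplices (18): [0,1], [0,2], [0,3], [0,5], [0,6], [1,2], [1,3], [1,4], [1,5], [1,6], [2,3], [2,5], [2,6], [3,4], [3,6], [4,5], [4,6], [5,6]
  2-simplices (12): [0,1,3], [0,1,6], [0,2,3], [0,2,5], [0,5,6], [1,2,5], [1,2,6], [1,3,4], [1,4,5], [2,3,6], [3,4,6], [4,5,6]

so the chain groups are C_0 ≅ Z^7, C_1 ≅ Z^18, C_2 ≅ Z^12.

Boundary ∂_1: C_1 → C_0 maps an edge to its endpoints' difference, ∂[p,q] = q − p. For instance
  ∂[4,5] = [5] − [4].
This gives a 7×18 integer matrix of rank 6; reducing to Smith normal form yields diagonal entries (1,1,1,1,1,1).

∂_2: C_2 → C_1 acts by ∂[p,q,r] = [q,r] − [p,r] + [p,q]. For instance
  ∂[3,4,6] = [4,6] − [3,6] + [3,4],
  ∂[2,3,6] = [3,6] − [2,6] + [2,3].
This gives a 18×12 integer matrix of rank 12; reducing to Smith normal form yields diagonal entries (1,1,1,1,1,1,1,1,1,1,1,2).

Reading off H_k = ker ∂_k / im ∂_{k+1}:

  H_0: rank C_0 − rank ∂_1 = 7 − 6 = 1, and the invariant factors of ∂_1 are all 1, so H_0 = Z.
  H_1: rank ker ∂_1 − rank ∂_2 = (18 − 6) − 12 = 0, and ∂_2 has invariant factor 2 > 1, so H_1 = Z/2Z.
  H_2: rank ker ∂_2 − rank ∂_3 = (12 − 12) − 0 = 0, and there is no ∂_3, so H_2 = 0.

As a check, the Euler characteristic is 7 − 18 + 12 = 1, which agrees with 1 − 0 + 0 = 1.

H_0 = Z,  H_1 = Z/2Z,  H_2 = 0.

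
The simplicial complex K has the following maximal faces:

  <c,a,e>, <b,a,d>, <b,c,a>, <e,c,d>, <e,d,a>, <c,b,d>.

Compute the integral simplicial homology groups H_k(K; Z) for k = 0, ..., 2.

H_0 ≅ Z,  H_1 = 0,  H_2 ≅ Z.

Fix the vertex order a < b < c < d < e and write every simplex with vertices in increasing order. Then dim K = 2 and the simplices of K are:

  0-simplices (5): a, b, c, d, e
  1-simplices (9): ab, ac, ad, ae, bc, bd, cd, ce, de
  2-simplices (6): abc, abd, ace, ade, bcd, cde

giving chain groups C_0 ≅ Z^5, C_1 ≅ Z^9, C_2 ≅ Z^6.

The boundary map ∂_1: C_1 → C_0 is given by ∂[p,q] = [q] − [p].
The resulting 5×9 matrix has rank 4, and its Smith normal form has invariant factors (1,1,1,1).

∂_2: C_2 → C_1 acts by ∂[p,q,r] = [q,r] − [p,r] + [p,q]. For instance
  ∂ace = ce − ae + ac,
  ∂cde = de − ce + cd.
The 9×6 boundary matrix has rank 5 and Smith normal form diag(1,1,1,1,1).

Now H_k = ker ∂_k / im ∂_{k+1}, so:

  H_0: rank C_0 − rank ∂_1 = 5 − 4 = 1, and the invariant factors of ∂_1 are all 1, so H_0 = Z.
  H_1: rank ker ∂_1 − rank ∂_2 = (9 − 4) − 5 = 0, and the invariant factors of ∂_2 are all 1, so H_1 = 0.
  H_2: rank ker ∂_2 − rank ∂_3 = (6 − 5) − 0 = 1, and there is no ∂_3, so H_2 = Z.

As a check, the Euler characteristic is 5 − 9 + 6 = 2, which agrees with 1 − 0 + 1 = 2.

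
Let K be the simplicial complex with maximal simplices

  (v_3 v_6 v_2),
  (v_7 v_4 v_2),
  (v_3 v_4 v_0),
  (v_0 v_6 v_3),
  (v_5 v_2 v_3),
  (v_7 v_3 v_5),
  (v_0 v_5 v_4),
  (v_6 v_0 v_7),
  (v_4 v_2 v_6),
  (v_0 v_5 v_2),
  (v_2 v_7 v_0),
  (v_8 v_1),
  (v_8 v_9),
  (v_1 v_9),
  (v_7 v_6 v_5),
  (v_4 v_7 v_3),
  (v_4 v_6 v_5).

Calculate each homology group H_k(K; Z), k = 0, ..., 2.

H_0 = Z^2,  H_1 = Z^3,  H_2 = Z.

Fix the vertex order v_0 < v_1 < v_2 < v_3 < v_4 < v_5 < v_6 < v_7 < v_8 < v_9 and write every simplex with vertices in increasing order. Then dim K = 2 and the simplices of K are:

  0-simplices (10): [v_0], [v_1], [v_2], [v_3], [v_4], [v_5], [v_6], [v_7], [v_8], [v_9]
  1-simplices (24): (24 of them)
  2-simplices (14): (14 of them)

so the chain groups are C_0 ≅ Z^10, C_1 ≅ Z^24, C_2 ≅ Z^14.

Boundary ∂_1: C_1 → C_0 is given by ∂[p,q] = [q] − [p]. For instance
  ∂[v_0,v_3] = [v_3] − [v_0].
The 10×24 boundary matrix has rank 8 and Smith normal form diag(1,1,1,1,1,1,1,1).

Boundary ∂_2: C_2 → C_1 acts by ∂[p,q,r] = [q,r] − [p,r] + [p,q]. For instance
  ∂[v_0,v_3,v_6] = [v_3,v_6] − [v_0,v_6] + [v_0,v_3],
  ∂[v_0,v_2,v_7] = [v_2,v_7] − [v_0,v_7] + [v_0,v_2].
This gives a 24×14 integer matrix of rank 13; reducing to Smith normal form yields diagonal entries (1,1,1,1,1,1,1,1,1,1,1,1,1).

Now H_k = ker ∂_k / im ∂_{k+1}, so:

  H_0: rank C_0 − rank ∂_1 = 10 − 8 = 2, and the invariant factors of ∂_1 are all 1, so H_0 = Z^2.
  H_1: rank ker ∂_1 − rank ∂_2 = (24 − 8) − 13 = 3, and the invariant factors of ∂_2 are all 1, so H_1 = Z^3.
  H_2: rank ker ∂_2 − rank ∂_3 = (14 − 13) − 0 = 1, and there is no ∂_3, so H_2 = Z.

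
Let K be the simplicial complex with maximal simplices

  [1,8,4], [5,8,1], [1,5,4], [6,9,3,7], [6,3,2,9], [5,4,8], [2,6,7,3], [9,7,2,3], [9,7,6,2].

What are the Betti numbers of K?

b_0 = 2, b_1 = 0, b_2 = 1, b_3 = 1.

We work with the vertex ordering 1 < 2 < 3 < 4 < 5 < 6 < 7 < 8 < 9. The simplices of K, each written with vertices in increasing order, are:

  0-simplices (9): [1], [2], [3], [4], [5], [6], [7], [8], [9]
  1-simplices (16): [1,4], [1,5], [1,8], [2,3], [2,6], [2,7], [2,9], [3,6], [3,7], [3,9], [4,5], [4,8], [5,8], [6,7], [6,9], [7,9]
  2-simplices (14): [1,4,5], [1,4,8], [1,5,8], [2,3,6], [2,3,7], [2,3,9], [2,6,7], [2,6,9], [2,7,9], [3,6,7], [3,6,9], [3,7,9], [4,5,8], [6,7,9]
  3-simplices (5): [2,3,6,7], [2,3,6,9], [2,3,7,9], [2,6,7,9], [3,6,7,9]

Hence C_0 ≅ Z^9, C_1 ≅ Z^16, C_2 ≅ Z^14, C_3 ≅ Z^5.

The boundary map ∂_1: C_1 → C_0 is given by ∂[p,q] = [q] − [p]. For instance
  ∂[6,9] = [9] − [6].
The resulting 9×16 matrix has rank 7, and its Smith normal form has invariant factors (1,1,1,1,1,1,1).

The boundary map ∂_2: C_2 → C_1 maps a triangle to the signed sum of its edges. For instance
  ∂[3,6,9] = [6,9] − [3,9] + [3,6],
  ∂[3,6,7] = [6,7] − [3,7] + [3,6].
This gives a 16×14 integer matrix of rank 9; reducing to Smith normal form yields diagonal entries (1,1,1,1,1,1,1,1,1).

The boundary map ∂_3: C_3 → C_2 sends each 3-simplex σ to the alternating sum Σ_i (−1)^i (σ with its i-th vertex removed). For instance
  ∂[2,6,7,9] = [6,7,9] − [2,7,9] + [2,6,9] − [2,6,7],
  ∂[2,3,6,7] = [3,6,7] − [2,6,7] + [2,3,7] − [2,3,6].
This gives a 14×5 integer matrix of rank 4; reducing to Smith normal form yields diagonal entries (1,1,1,1).

Reading off H_k = ker ∂_k / im ∂_{k+1}:

  H_0: rank C_0 − rank ∂_1 = 9 − 7 = 2, and the invariant factors of ∂_1 are all 1, so H_0 ≅ Z^2.
  H_1: rank ker ∂_1 − rank ∂_2 = (16 − 7) − 9 = 0, and the invariant factors of ∂_2 are all 1, so H_1 ≅ 0.
  H_2: rank ker ∂_2 − rank ∂_3 = (14 − 9) − 4 = 1, and the invariant factors of ∂_3 are all 1, so H_2 ≅ Z.
  H_3: rank ker ∂_3 − rank ∂_4 = (5 − 4) − 0 = 1, and there is no ∂_4, so H_3 ≅ Z.

As a check, the Euler characteristic is 9 − 16 + 14 − 5 = 2, which agrees with 2 − 0 + 1 − 1 = 2.

Hence the Betti numbers are b_0 = 2, b_1 = 0, b_2 = 1, b_3 = 1.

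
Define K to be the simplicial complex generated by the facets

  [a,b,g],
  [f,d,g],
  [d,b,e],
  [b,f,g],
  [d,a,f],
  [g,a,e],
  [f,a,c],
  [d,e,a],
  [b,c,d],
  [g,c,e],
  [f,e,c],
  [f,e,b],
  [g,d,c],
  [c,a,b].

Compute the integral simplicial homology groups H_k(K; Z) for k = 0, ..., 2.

H_0 ≅ Z,  H_1 ≅ Z^2,  H_2 ≅ Z.

Order the vertices as a < b < c < d < e < f < g. Listing each simplex with vertices in this order, K has dimension 2 with simplices:

  0-simplices (7): a, b, c, d, e, f, g
  1-simplices (21): ab, ac, ad, ae, af, ag, bc, bd, be, bf, bg, cd, ce, cf, cg, de, df, dg, ef, eg, fg
  2-simplices (14): abc, abg, acf, ade, adf, aeg, bcd, bde, bef, bfg, cdg, cef, ceg, dfg

so the chain groups are C_0 ≅ Z^7, C_1 ≅ Z^21, C_2 ≅ Z^14.

The boundary map ∂_1: C_1 → C_0 maps an edge to its endpoints' difference, ∂[p,q] = q − p.
This gives a 7×21 integer matrix of rank 6; reducing to Smith normal form yields diagonal entries (1,1,1,1,1,1).

Boundary ∂_2: C_2 → C_1 sends each 2-simplex [p,q,r] to [q,r] − [p,r] + [p,q]. For instance
  ∂acf = cf − af + ac,
  ∂bef = ef − bf + be.
As a 21×14 matrix over Z this has rank 13, with invariant factors (1,1,1,1,1,1,1,1,1,1,1,1,1).

Computing H_k = (kernel of ∂_k) / (image of ∂_{k+1}):

  H_0: rank C_0 − rank ∂_1 = 7 − 6 = 1, and the invariant factors of ∂_1 are all 1, so H_0 ≅ Z.
  H_1: rank ker ∂_1 − rank ∂_2 = (21 − 6) − 13 = 2, and the invariant factors of ∂_2 are all 1, so H_1 ≅ Z^2.
  H_2: rank ker ∂_2 − rank ∂_3 = (14 − 13) − 0 = 1, and there is no ∂_3, so H_2 ≅ Z.

As a check, the Euler characteristic is 7 − 21 + 14 = 0, which agrees with 1 − 2 + 1 = 0.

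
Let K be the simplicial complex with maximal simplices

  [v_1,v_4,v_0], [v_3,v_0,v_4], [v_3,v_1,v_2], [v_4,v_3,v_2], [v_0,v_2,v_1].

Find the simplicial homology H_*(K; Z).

Take the total order v_0 < v_1 < v_2 < v_3 < v_4 on the vertex set. Then K (dimension 2) consists of the simplices:

  0-simplices (5): [v_0], [v_1], [v_2], [v_3], [v_4]
  1-simplices (10): [v_0,v_1], [v_0,v_2], [v_0,v_3], [v_0,v_4], [v_1,v_2], [v_1,v_3], [v_1,v_4], [v_2,v_3], [v_2,v_4], [v_3,v_4]
  2-simplices (5): [v_0,v_1,v_2], [v_0,v_1,v_4], [v_0,v_3,v_4], [v_1,v_2,v_3], [v_2,v_3,v_4]

so the chain groups are C_0 ≅ Z^5, C_1 ≅ Z^10, C_2 ≅ Z^5.

∂_1: C_1 → C_0 is given by ∂[p,q] = [q] − [p]. For instance
  ∂[v_0,v_2] = [v_2] − [v_0].
The 5×10 boundary matrix has rank 4 and Smith normal form diag(1,1,1,1).

Boundary ∂_2: C_2 → C_1 acts by ∂[p,q,r] = [q,r] − [p,r] + [p,q]. For instance
  ∂[v_2,v_3,v_4] = [v_3,v_4] − [v_2,v_4] + [v_2,v_3],
  ∂[v_0,v_1,v_2] = [v_1,v_2] − [v_0,v_2] + [v_0,v_1].
This gives a 10×5 integer matrix of rank 5; reducing to Smith normal form yields diagonal entries (1,1,1,1,1).

Now H_k = ker ∂_k / im ∂_{k+1}, so:

  H_0: rank C_0 − rank ∂_1 = 5 − 4 = 1, and the invariant factors of ∂_1 are all 1, so H_0 = Z.
  H_1: rank ker ∂_1 − rank ∂_2 = (10 − 4) − 5 = 1, and the invariant factors of ∂_2 are all 1, so H_1 = Z.
  H_2: rank ker ∂_2 − rank ∂_3 = (5 − 5) − 0 = 0, and there is no ∂_3, so H_2 = 0.

H_0 ≅ Z,  H_1 ≅ Z,  H_2 = 0.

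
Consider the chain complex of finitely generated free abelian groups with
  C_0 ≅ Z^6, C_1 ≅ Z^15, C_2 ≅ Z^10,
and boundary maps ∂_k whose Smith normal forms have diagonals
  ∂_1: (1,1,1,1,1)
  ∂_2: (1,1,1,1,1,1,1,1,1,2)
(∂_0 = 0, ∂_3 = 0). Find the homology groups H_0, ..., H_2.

H_0 = Z,  H_1 = Z/2,  H_2 = 0.

H_0: b_0 = 6 − 0 − 5 = 1; torsion from ∂_1 factors > 1: none. So H_0 = Z.
H_1: b_1 = 15 − 5 − 10 = 0; torsion from ∂_2 factors > 1: [2]. So H_1 = Z/2.
H_2: b_2 = 10 − 10 − 0 = 0; torsion from ∂_3 factors > 1: none. So H_2 = 0.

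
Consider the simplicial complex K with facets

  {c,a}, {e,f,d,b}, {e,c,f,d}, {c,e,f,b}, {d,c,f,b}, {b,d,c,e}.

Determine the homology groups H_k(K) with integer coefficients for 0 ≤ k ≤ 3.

H_0 = Z,  H_1 = 0,  H_2 = 0,  H_3 = Z.

Take the total order a < b < c < d < e < f on the vertex set. Then K (dimension 3) consists of the simplices:

  0-simplices (6): a, b, c, d, e, f
  1-simplices (11): ac, bc, bd, be, bf, cd, ce, cf, de, df, ef
  2-simplices (10): bcd, bce, bcf, bde, bdf, bef, cde, cdf, cef, def
  3-simplices (5): bcde, bcdf, bcef, bdef, cdef

so the chain groups are C_0 ≅ Z^6, C_1 ≅ Z^11, C_2 ≅ Z^10, C_3 ≅ Z^5.

Boundary ∂_1: C_1 → C_0 is given by ∂[p,q] = [q] − [p].
The 6×11 boundary matrix has rank 5 and Smith normal form diag(1,1,1,1,1).

Boundary ∂_2: C_2 → C_1 acts by ∂[p,q,r] = [q,r] − [p,r] + [p,q]. For instance
  ∂bdf = df − bf + bd,
  ∂bcd = cd − bd + bc.
This gives a 11×10 integer matrix of rank 6; reducing to Smith normal form yields diagonal entries (1,1,1,1,1,1).

Boundary ∂_3: C_3 → C_2 sends each 3-simplex σ to the alternating sum Σ_i (−1)^i (σ with its i-th vertex removed). For instance
  ∂bdef = def − bef + bdf − bde,
  ∂bcdf = cdf − bdf + bcf − bcd.
This gives a 10×5 integer matrix of rank 4; reducing to Smith normal form yields diagonal entries (1,1,1,1).

Now H_k = ker ∂_k / im ∂_{k+1}, so:

  H_0: rank C_0 − rank ∂_1 = 6 − 5 = 1, and the invariant factors of ∂_1 are all 1, so H_0 = Z.
  H_1: rank ker ∂_1 − rank ∂_2 = (11 − 5) − 6 = 0, and the invariant factors of ∂_2 are all 1, so H_1 = 0.
  H_2: rank ker ∂_2 − rank ∂_3 = (10 − 6) − 4 = 0, and the invariant factors of ∂_3 are all 1, so H_2 = 0.
  H_3: rank ker ∂_3 − rank ∂_4 = (5 − 4) − 0 = 1, and there is no ∂_4, so H_3 = Z.

As a check, the Euler characteristic is 6 − 11 + 10 − 5 = 0, which agrees with 1 − 0 + 0 − 1 = 0.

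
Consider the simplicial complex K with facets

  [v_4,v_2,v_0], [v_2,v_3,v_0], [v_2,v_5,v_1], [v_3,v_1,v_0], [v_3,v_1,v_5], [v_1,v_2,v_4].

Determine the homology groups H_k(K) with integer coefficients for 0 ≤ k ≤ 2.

Take the total order v_0 < v_1 < v_2 < v_3 < v_4 < v_5 on the vertex set. Then K (dimension 2) consists of the simplices:

  0-simplices (6): [v_0], [v_1], [v_2], [v_3], [v_4], [v_5]
  1-simplices (12): [v_0,v_1], [v_0,v_2], [v_0,v_3], [v_0,v_4], [v_1,v_2], [v_1,v_3], [v_1,v_4], [v_1,v_5], [v_2,v_3], [v_2,v_4], [v_2,v_5], [v_3,v_5]
  2-simplices (6): [v_0,v_1,v_3], [v_0,v_2,v_3], [v_0,v_2,v_4], [v_1,v_2,v_4], [v_1,v_2,v_5], [v_1,v_3,v_5]

Hence C_0 ≅ Z^6, C_1 ≅ Z^12, C_2 ≅ Z^6.

Boundary ∂_1: C_1 → C_0 maps an edge to its endpoints' difference, ∂[p,q] = q − p.
This gives a 6×12 integer matrix of rank 5; reducing to Smith normal form yields diagonal entries (1,1,1,1,1).

The boundary map ∂_2: C_2 → C_1 maps a triangle to the signed sum of its edges. For instance
  ∂[v_0,v_1,v_3] = [v_1,v_3] − [v_0,v_3] + [v_0,v_1],
  ∂[v_1,v_2,v_5] = [v_2,v_5] − [v_1,v_5] + [v_1,v_2].
The resulting 12×6 matrix has rank 6, and its Smith normal form has invariant factors (1,1,1,1,1,1).

Now H_k = ker ∂_k / im ∂_{k+1}, so:

  H_0: rank C_0 − rank ∂_1 = 6 − 5 = 1, and the invariant factors of ∂_1 are all 1, so H_0 ≅ Z.
  H_1: rank ker ∂_1 − rank ∂_2 = (12 − 5) − 6 = 1, and the invariant factors of ∂_2 are all 1, so H_1 ≅ Z.
  H_2: rank ker ∂_2 − rank ∂_3 = (6 − 6) − 0 = 0, and there is no ∂_3, so H_2 ≅ 0.

(K is a triangulation of the cylinder S^1 x I.)

H_0 = Z,  H_1 = Z,  H_2 = 0.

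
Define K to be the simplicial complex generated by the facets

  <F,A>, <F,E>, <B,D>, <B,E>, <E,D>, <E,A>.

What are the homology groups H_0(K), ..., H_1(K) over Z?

Order the vertices as A < B < D < E < F. Listing each simplex with vertices in this order, K has dimension 1 with simplices:

  0-simplices (5): A, B, D, E, F
  1-simplices (6): AE, AF, BD, BE, DE, EF

Hence C_0 ≅ Z^5, C_1 ≅ Z^6.

Boundary ∂_1: C_1 → C_0 sends each edge [p,q] (with p < q) to q − p. For instance
  ∂AE = E − A.
As a 5×6 matrix over Z this has rank 4, with invariant factors (1,1,1,1).

Now H_k = ker ∂_k / im ∂_{k+1}, so:

  H_0: rank C_0 − rank ∂_1 = 5 − 4 = 1, and the invariant factors of ∂_1 are all 1, so H_0 = Z.
  H_1: rank ker ∂_1 − rank ∂_2 = (6 − 4) − 0 = 2, and there is no ∂_2, so H_1 = Z^2.

As a check, the Euler characteristic is 5 − 6 = -1, which agrees with 1 − 2 = -1.

H_0 ≅ Z,  H_1 ≅ Z^2.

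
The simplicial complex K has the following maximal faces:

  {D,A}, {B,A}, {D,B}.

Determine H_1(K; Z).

Order the vertices as A < B < D. Listing each simplex with vertices in this order, K has dimension 1 with simplices:

  0-simplices (3): A, B, D
  1-simplices (3): AB, AD, BD

Hence C_0 ≅ Z^3, C_1 ≅ Z^3.

∂_1: C_1 → C_0 maps an edge to its endpoints' difference, ∂[p,q] = q − p.
The 3×3 boundary matrix has rank 2 and Smith normal form diag(1,1).

Reading off H_k = ker ∂_k / im ∂_{k+1}:

  H_1: rank ker ∂_1 − rank ∂_2 = (3 − 2) − 0 = 1, and there is no ∂_2, so H_1 ≅ Z.

H_1 ≅ Z.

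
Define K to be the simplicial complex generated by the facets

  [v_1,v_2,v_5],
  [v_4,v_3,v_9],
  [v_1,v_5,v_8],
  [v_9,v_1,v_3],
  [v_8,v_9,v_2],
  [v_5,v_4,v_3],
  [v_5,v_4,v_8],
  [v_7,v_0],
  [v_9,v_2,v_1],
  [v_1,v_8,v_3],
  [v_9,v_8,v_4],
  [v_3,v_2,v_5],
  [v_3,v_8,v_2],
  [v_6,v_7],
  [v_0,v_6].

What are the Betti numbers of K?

Take the total order v_0 < v_1 < v_2 < v_3 < v_4 < v_5 < v_6 < v_7 < v_8 < v_9 on the vertex set. Then K (dimension 2) consists of the simplices:

  0-simplices (10): [v_0], [v_1], [v_2], [v_3], [v_4], [v_5], [v_6], [v_7], [v_8], [v_9]
  1-simplices (21): (21 of them)
  2-simplices (12): (12 of them)

giving chain groups C_0 ≅ Z^10, C_1 ≅ Z^21, C_2 ≅ Z^12.

The boundary map ∂_1: C_1 → C_0 sends each edge [p,q] (with p < q) to q − p. For instance
  ∂[v_3,v_8] = [v_8] − [v_3].
The resulting 10×21 matrix has rank 8, and its Smith normal form has invariant factors (1,1,1,1,1,1,1,1).

∂_2: C_2 → C_1 maps a triangle to the signed sum of its edges. For instance
  ∂[v_3,v_4,v_5] = [v_4,v_5] − [v_3,v_5] + [v_3,v_4],
  ∂[v_1,v_3,v_8] = [v_3,v_8] − [v_1,v_8] + [v_1,v_3].
This gives a 21×12 integer matrix of rank 12; reducing to Smith normal form yields diagonal entries (1,1,1,1,1,1,1,1,1,1,1,2).

Reading off H_k = ker ∂_k / im ∂_{k+1}:

  H_0: rank C_0 − rank ∂_1 = 10 − 8 = 2, and the invariant factors of ∂_1 are all 1, so H_0 = Z^2.
  H_1: rank ker ∂_1 − rank ∂_2 = (21 − 8) − 12 = 1, and ∂_2 has invariant factor 2 > 1, so H_1 = Z ⊕ Z/2.
  H_2: rank ker ∂_2 − rank ∂_3 = (12 − 12) − 0 = 0, and there is no ∂_3, so H_2 = 0.

As a check, the Euler characteristic is 10 − 21 + 12 = 1, which agrees with 2 − 1 + 0 = 1.

Hence the Betti numbers are b_0 = 2, b_1 = 1, b_2 = 0.

b_0 = 2, b_1 = 1, b_2 = 0.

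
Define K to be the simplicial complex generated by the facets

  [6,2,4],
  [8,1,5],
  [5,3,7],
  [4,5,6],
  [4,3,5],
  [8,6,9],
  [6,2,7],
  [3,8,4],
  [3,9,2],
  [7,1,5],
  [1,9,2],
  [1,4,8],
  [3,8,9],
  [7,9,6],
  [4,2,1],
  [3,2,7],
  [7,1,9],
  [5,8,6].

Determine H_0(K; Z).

H_0 = Z.

We work with the vertex ordering 1 < 2 < 3 < 4 < 5 < 6 < 7 < 8 < 9. The simplices of K, each written with vertices in increasing order, are:

  0-simplices (9): [1], [2], [3], [4], [5], [6], [7], [8], [9]
  1-simplices (27): (27 of them)
  2-simplices (18): [1,2,4], [1,2,9], [1,4,8], [1,5,7], [1,5,8], [1,7,9], [2,3,7], [2,3,9], [2,4,6], [2,6,7], [3,4,5], [3,4,8], [3,5,7], [3,8,9], [4,5,6], [5,6,8], [6,7,9], [6,8,9]

giving chain groups C_0 ≅ Z^9, C_1 ≅ Z^27, C_2 ≅ Z^18.

∂_1: C_1 → C_0 sends each edge [p,q] (with p < q) to q − p. For instance
  ∂[3,9] = [9] − [3].
The 9×27 boundary matrix has rank 8 and Smith normal form diag(1,1,1,1,1,1,1,1).

Boundary ∂_2: C_2 → C_1 sends each 2-simplex [p,q,r] to [q,r] − [p,r] + [p,q]. For instance
  ∂[3,4,5] = [4,5] − [3,5] + [3,4],
  ∂[3,4,8] = [4,8] − [3,8] + [3,4].
The 27×18 boundary matrix has rank 18 and Smith normal form diag(1,1,1,1,1,1,1,1,1,1,1,1,1,1,1,1,1,2).

Now H_k = ker ∂_k / im ∂_{k+1}, so:

  H_0: rank C_0 − rank ∂_1 = 9 − 8 = 1, and the invariant factors of ∂_1 are all 1, so H_0 = Z.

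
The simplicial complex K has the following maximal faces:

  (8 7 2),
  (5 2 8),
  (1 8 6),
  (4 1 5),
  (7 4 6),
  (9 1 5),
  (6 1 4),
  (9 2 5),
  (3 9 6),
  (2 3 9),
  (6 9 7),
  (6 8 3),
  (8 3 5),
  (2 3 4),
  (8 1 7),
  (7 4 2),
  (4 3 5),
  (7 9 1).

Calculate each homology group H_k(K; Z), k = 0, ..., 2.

We work with the vertex ordering 1 < 2 < 3 < 4 < 5 < 6 < 7 < 8 < 9. The simplices of K, each written with vertices in increasing order, are:

  0-simplices (9): [1], [2], [3], [4], [5], [6], [7], [8], [9]
  1-simplices (27): (27 of them)
  2-simplices (18): [1,4,5], [1,4,6], [1,5,9], [1,6,8], [1,7,8], [1,7,9], [2,3,4], [2,3,9], [2,4,7], [2,5,8], [2,5,9], [2,7,8], [3,4,5], [3,5,8], [3,6,8], [3,6,9], [4,6,7], [6,7,9]

giving chain groups C_0 ≅ Z^9, C_1 ≅ Z^27, C_2 ≅ Z^18.

Boundary ∂_1: C_1 → C_0 sends each edge [p,q] (with p < q) to q − p. For instance
  ∂[2,5] = [5] − [2].
As a 9×27 matrix over Z this has rank 8, with invariant factors (1,1,1,1,1,1,1,1).

Boundary ∂_2: C_2 → C_1 maps a triangle to the signed sum of its edges. For instance
  ∂[1,4,5] = [4,5] − [1,5] + [1,4],
  ∂[1,7,9] = [7,9] − [1,9] + [1,7].
The 27×18 boundary matrix has rank 18 and Smith normal form diag(1,1,1,1,1,1,1,1,1,1,1,1,1,1,1,1,1,2).

Reading off H_k = ker ∂_k / im ∂_{k+1}:

  H_0: rank C_0 − rank ∂_1 = 9 − 8 = 1, and the invariant factors of ∂_1 are all 1, so H_0 ≅ Z.
  H_1: rank ker ∂_1 − rank ∂_2 = (27 − 8) − 18 = 1, and ∂_2 has invariant factor 2 > 1, so H_1 ≅ Z ⊕ Z/2.
  H_2: rank ker ∂_2 − rank ∂_3 = (18 − 18) − 0 = 0, and there is no ∂_3, so H_2 ≅ 0.

As a check, the Euler characteristic is 9 − 27 + 18 = 0, which agrees with 1 − 1 + 0 = 0.
(K is a triangulation of the Klein bottle.)

H_0 = Z,  H_1 = Z ⊕ Z/2,  H_2 = 0.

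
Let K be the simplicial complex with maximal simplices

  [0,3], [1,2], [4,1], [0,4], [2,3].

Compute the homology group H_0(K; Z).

Fix the vertex order 0 < 1 < 2 < 3 < 4 and write every simplex with vertices in increasing order. Then dim K = 1 and the simplices of K are:

  0-simplices (5): [0], [1], [2], [3], [4]
  1-simplices (5): [0,3], [0,4], [1,2], [1,4], [2,3]

giving chain groups C_0 ≅ Z^5, C_1 ≅ Z^5.

Boundary ∂_1: C_1 → C_0 sends each edge [p,q] (with p < q) to q − p. For instance
  ∂[1,4] = [4] − [1].
The resulting 5×5 matrix has rank 4, and its Smith normal form has invariant factors (1,1,1,1).

Reading off H_k = ker ∂_k / im ∂_{k+1}:

  H_0: rank C_0 − rank ∂_1 = 5 − 4 = 1, and the invariant factors of ∂_1 are all 1, so H_0 ≅ Z.

H_0 ≅ Z.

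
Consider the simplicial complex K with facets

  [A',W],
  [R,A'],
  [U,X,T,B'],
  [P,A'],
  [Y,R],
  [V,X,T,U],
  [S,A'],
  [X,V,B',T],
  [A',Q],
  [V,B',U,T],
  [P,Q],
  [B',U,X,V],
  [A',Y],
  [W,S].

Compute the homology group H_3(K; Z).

H_3 = Z.

We work with the vertex ordering P < Q < R < S < T < U < V < W < X < Y < A' < B'. The simplices of K, each written with vertices in increasing order, are:

  0-simplices (12): [P], [Q], [R], [S], [T], [U], [V], [W], [X], [Y], [A'], [B']
  1-simplices (19): [P,Q], [P,A'], [Q,A'], [R,Y], [R,A'], [S,W], [S,A'], [T,U], [T,V], [T,X], [T,B'], [U,V], [U,X], [U,B'], [V,X], [V,B'], [W,A'], [X,B'], [Y,A']
  2-simplices (10): [T,U,V], [T,U,X], [T,U,B'], [T,V,X], [T,V,B'], [T,X,B'], [U,V,X], [U,V,B'], [U,X,B'], [V,X,B']
  3-simplices (5): [T,U,V,X], [T,U,V,B'], [T,U,X,B'], [T,V,X,B'], [U,V,X,B']

giving chain groups C_0 ≅ Z^12, C_1 ≅ Z^19, C_2 ≅ Z^10, C_3 ≅ Z^5.

∂_1: C_1 → C_0 is given by ∂[p,q] = [q] − [p].
The resulting 12×19 matrix has rank 10, and its Smith normal form has invariant factors (1,1,1,1,1,1,1,1,1,1).

Boundary ∂_2: C_2 → C_1 sends each 2-simplex [p,q,r] to [q,r] − [p,r] + [p,q]. For instance
  ∂[U,V,X] = [V,X] − [U,X] + [U,V],
  ∂[T,V,B'] = [V,B'] − [T,B'] + [T,V].
As a 19×10 matrix over Z this has rank 6, with invariant factors (1,1,1,1,1,1).

Boundary ∂_3: C_3 → C_2 sends each 3-simplex σ to the alternating sum Σ_i (−1)^i (σ with its i-th vertex removed). For instance
  ∂[T,V,X,B'] = [V,X,B'] − [T,X,B'] + [T,V,B'] − [T,V,X],
  ∂[T,U,V,B'] = [U,V,B'] − [T,V,B'] + [T,U,B'] − [T,U,V].
This gives a 10×5 integer matrix of rank 4; reducing to Smith normal form yields diagonal entries (1,1,1,1).

Computing H_k = (kernel of ∂_k) / (image of ∂_{k+1}):

  H_3: rank ker ∂_3 − rank ∂_4 = (5 − 4) − 0 = 1, and there is no ∂_4, so H_3 ≅ Z.

(K is a triangulation of the disjoint union of a wedge of 3 circles and the 3-sphere S^3.)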